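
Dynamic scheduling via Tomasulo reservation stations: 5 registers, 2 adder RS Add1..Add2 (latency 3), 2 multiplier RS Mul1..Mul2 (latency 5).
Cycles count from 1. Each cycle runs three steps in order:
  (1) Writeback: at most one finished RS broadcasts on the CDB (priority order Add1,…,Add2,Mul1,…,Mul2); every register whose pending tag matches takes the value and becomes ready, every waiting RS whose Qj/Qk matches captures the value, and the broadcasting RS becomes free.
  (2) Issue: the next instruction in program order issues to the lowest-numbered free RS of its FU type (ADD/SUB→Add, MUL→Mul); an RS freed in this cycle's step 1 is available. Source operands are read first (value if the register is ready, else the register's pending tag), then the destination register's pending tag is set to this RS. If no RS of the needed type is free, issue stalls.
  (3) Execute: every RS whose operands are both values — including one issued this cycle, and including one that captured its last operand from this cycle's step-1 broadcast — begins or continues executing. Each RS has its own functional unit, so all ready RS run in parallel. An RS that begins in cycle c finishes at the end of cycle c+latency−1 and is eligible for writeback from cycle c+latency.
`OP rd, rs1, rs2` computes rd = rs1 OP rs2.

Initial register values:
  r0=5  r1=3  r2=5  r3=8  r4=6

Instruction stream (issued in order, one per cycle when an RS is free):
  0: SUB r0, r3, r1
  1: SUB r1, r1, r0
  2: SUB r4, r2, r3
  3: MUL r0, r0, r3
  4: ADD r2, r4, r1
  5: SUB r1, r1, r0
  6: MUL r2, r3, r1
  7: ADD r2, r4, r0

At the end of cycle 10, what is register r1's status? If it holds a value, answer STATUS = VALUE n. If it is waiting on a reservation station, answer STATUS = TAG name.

STATUS = TAG Add2

c1: issue SUB r0<-Add1 | r0:Add1,r1:3,r2:5,r3:8,r4:6
c2: issue SUB r1<-Add2 | r0:Add1,r1:Add2,r2:5,r3:8,r4:6
c3: stall | r0:Add1,r1:Add2,r2:5,r3:8,r4:6
c4: CDB Add1=5; issue SUB r4<-Add1 | r0:5,r1:Add2,r2:5,r3:8,r4:Add1
c5: issue MUL r0<-Mul1 | r0:Mul1,r1:Add2,r2:5,r3:8,r4:Add1
c6: stall | r0:Mul1,r1:Add2,r2:5,r3:8,r4:Add1
c7: CDB Add1=-3; issue ADD r2<-Add1 | r0:Mul1,r1:Add2,r2:Add1,r3:8,r4:-3
c8: CDB Add2=-2; issue SUB r1<-Add2 | r0:Mul1,r1:Add2,r2:Add1,r3:8,r4:-3
c9: issue MUL r2<-Mul2 | r0:Mul1,r1:Add2,r2:Mul2,r3:8,r4:-3
c10: CDB Mul1=40; stall | r0:40,r1:Add2,r2:Mul2,r3:8,r4:-3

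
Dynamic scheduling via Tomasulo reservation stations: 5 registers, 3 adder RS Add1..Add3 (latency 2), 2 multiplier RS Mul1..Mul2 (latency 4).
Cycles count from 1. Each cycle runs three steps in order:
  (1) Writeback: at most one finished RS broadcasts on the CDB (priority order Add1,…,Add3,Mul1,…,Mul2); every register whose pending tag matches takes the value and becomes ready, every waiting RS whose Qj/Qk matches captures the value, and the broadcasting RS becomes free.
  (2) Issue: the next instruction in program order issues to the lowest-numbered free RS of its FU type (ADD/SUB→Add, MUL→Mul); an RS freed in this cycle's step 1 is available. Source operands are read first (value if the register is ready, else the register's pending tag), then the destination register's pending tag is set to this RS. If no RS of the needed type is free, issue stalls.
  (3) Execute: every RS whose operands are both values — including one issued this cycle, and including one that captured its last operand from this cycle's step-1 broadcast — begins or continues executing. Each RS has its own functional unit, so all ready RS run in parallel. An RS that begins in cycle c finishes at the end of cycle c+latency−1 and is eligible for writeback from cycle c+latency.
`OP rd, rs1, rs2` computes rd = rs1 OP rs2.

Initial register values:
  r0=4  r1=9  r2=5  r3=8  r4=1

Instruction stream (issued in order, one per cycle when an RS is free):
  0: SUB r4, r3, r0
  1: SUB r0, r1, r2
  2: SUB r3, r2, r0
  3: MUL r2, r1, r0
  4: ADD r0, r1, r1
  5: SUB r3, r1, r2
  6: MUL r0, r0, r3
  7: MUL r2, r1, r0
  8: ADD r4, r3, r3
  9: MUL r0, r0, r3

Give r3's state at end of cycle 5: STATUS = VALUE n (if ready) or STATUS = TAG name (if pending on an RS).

STATUS = TAG Add1

c1: issue SUB r4<-Add1 | r0:4,r1:9,r2:5,r3:8,r4:Add1
c2: issue SUB r0<-Add2 | r0:Add2,r1:9,r2:5,r3:8,r4:Add1
c3: CDB Add1=4; issue SUB r3<-Add1 | r0:Add2,r1:9,r2:5,r3:Add1,r4:4
c4: CDB Add2=4; issue MUL r2<-Mul1 | r0:4,r1:9,r2:Mul1,r3:Add1,r4:4
c5: issue ADD r0<-Add2 | r0:Add2,r1:9,r2:Mul1,r3:Add1,r4:4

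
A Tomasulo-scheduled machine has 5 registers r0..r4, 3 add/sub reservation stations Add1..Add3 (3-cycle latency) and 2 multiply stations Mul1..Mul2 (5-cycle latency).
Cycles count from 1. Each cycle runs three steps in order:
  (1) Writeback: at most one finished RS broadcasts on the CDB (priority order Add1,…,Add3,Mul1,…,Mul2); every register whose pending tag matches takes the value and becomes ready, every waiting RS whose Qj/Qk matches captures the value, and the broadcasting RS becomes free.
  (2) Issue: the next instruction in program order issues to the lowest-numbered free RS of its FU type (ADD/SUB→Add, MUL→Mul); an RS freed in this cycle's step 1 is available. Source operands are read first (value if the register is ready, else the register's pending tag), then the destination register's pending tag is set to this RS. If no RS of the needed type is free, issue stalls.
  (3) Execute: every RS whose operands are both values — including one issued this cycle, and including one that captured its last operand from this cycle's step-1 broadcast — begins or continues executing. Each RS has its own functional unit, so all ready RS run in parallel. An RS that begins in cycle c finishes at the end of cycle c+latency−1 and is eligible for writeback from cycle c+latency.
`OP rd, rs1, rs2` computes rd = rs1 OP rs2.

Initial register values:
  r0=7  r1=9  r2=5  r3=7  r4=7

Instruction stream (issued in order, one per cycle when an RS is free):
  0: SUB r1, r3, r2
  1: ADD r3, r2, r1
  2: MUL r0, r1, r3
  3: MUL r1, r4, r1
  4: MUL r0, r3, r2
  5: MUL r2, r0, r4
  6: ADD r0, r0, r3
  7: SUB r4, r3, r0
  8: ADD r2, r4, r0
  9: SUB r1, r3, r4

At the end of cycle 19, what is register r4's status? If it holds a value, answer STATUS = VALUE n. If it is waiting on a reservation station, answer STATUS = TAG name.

STATUS = TAG Add2

c1: issue SUB r1<-Add1 | r0:7,r1:Add1,r2:5,r3:7,r4:7
c2: issue ADD r3<-Add2 | r0:7,r1:Add1,r2:5,r3:Add2,r4:7
c3: issue MUL r0<-Mul1 | r0:Mul1,r1:Add1,r2:5,r3:Add2,r4:7
c4: CDB Add1=2; issue MUL r1<-Mul2 | r0:Mul1,r1:Mul2,r2:5,r3:Add2,r4:7
c5: stall | r0:Mul1,r1:Mul2,r2:5,r3:Add2,r4:7
c6: stall | r0:Mul1,r1:Mul2,r2:5,r3:Add2,r4:7
c7: CDB Add2=7; stall | r0:Mul1,r1:Mul2,r2:5,r3:7,r4:7
c8: stall | r0:Mul1,r1:Mul2,r2:5,r3:7,r4:7
c9: CDB Mul2=14; issue MUL r0<-Mul2 | r0:Mul2,r1:14,r2:5,r3:7,r4:7
c10: stall | r0:Mul2,r1:14,r2:5,r3:7,r4:7
c11: stall | r0:Mul2,r1:14,r2:5,r3:7,r4:7
c12: CDB Mul1=14; issue MUL r2<-Mul1 | r0:Mul2,r1:14,r2:Mul1,r3:7,r4:7
c13: issue ADD r0<-Add1 | r0:Add1,r1:14,r2:Mul1,r3:7,r4:7
c14: CDB Mul2=35; issue SUB r4<-Add2 | r0:Add1,r1:14,r2:Mul1,r3:7,r4:Add2
c15: issue ADD r2<-Add3 | r0:Add1,r1:14,r2:Add3,r3:7,r4:Add2
c16: stall | r0:Add1,r1:14,r2:Add3,r3:7,r4:Add2
c17: CDB Add1=42; issue SUB r1<-Add1 | r0:42,r1:Add1,r2:Add3,r3:7,r4:Add2
c18: - | r0:42,r1:Add1,r2:Add3,r3:7,r4:Add2
c19: CDB Mul1=245 | r0:42,r1:Add1,r2:Add3,r3:7,r4:Add2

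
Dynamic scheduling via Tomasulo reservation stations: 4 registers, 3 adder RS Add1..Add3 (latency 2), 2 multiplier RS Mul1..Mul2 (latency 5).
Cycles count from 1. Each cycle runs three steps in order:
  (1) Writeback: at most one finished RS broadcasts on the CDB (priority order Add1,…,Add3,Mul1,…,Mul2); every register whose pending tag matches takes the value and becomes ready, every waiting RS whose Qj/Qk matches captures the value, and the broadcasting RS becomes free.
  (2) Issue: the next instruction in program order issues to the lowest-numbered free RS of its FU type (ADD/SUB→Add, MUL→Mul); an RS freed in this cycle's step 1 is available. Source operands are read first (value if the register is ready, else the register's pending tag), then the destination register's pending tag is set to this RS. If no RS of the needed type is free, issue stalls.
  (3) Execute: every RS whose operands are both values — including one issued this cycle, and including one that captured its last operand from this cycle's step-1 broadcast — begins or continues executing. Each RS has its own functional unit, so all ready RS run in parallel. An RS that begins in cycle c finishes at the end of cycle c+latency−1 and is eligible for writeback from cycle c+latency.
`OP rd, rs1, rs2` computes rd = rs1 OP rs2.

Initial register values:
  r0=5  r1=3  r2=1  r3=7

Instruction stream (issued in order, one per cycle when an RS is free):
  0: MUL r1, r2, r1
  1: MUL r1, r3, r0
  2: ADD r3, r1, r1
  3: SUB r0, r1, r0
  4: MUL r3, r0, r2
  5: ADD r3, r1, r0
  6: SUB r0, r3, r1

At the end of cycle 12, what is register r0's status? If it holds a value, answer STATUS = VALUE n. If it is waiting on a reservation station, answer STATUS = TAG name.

c1: issue MUL r1<-Mul1 | r0:5,r1:Mul1,r2:1,r3:7
c2: issue MUL r1<-Mul2 | r0:5,r1:Mul2,r2:1,r3:7
c3: issue ADD r3<-Add1 | r0:5,r1:Mul2,r2:1,r3:Add1
c4: issue SUB r0<-Add2 | r0:Add2,r1:Mul2,r2:1,r3:Add1
c5: stall | r0:Add2,r1:Mul2,r2:1,r3:Add1
c6: CDB Mul1=3; issue MUL r3<-Mul1 | r0:Add2,r1:Mul2,r2:1,r3:Mul1
c7: CDB Mul2=35; issue ADD r3<-Add3 | r0:Add2,r1:35,r2:1,r3:Add3
c8: stall | r0:Add2,r1:35,r2:1,r3:Add3
c9: CDB Add1=70; issue SUB r0<-Add1 | r0:Add1,r1:35,r2:1,r3:Add3
c10: CDB Add2=30 | r0:Add1,r1:35,r2:1,r3:Add3
c11: - | r0:Add1,r1:35,r2:1,r3:Add3
c12: CDB Add3=65 | r0:Add1,r1:35,r2:1,r3:65

STATUS = TAG Add1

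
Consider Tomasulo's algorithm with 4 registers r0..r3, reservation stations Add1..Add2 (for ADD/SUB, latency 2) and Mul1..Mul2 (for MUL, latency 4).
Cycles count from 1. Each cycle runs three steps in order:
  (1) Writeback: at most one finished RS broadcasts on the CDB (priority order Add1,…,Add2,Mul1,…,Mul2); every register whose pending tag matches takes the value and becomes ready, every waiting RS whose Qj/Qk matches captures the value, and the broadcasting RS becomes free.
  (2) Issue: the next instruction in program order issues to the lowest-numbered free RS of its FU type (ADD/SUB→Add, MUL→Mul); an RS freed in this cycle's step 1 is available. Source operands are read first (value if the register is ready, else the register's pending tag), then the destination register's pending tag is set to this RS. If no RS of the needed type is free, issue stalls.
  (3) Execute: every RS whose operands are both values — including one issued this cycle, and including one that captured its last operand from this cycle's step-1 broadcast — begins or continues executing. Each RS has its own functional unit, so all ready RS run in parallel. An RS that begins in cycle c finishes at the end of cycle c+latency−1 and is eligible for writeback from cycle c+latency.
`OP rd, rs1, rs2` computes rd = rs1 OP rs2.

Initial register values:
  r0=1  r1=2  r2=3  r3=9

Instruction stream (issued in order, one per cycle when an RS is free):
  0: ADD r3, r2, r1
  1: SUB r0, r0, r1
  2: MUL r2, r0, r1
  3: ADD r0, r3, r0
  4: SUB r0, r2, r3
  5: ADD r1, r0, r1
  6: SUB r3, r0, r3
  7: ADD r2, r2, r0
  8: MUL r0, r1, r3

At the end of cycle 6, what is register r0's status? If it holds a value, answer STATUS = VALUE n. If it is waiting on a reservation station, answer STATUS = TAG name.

c1: issue ADD r3<-Add1 | r0:1,r1:2,r2:3,r3:Add1
c2: issue SUB r0<-Add2 | r0:Add2,r1:2,r2:3,r3:Add1
c3: CDB Add1=5; issue MUL r2<-Mul1 | r0:Add2,r1:2,r2:Mul1,r3:5
c4: CDB Add2=-1; issue ADD r0<-Add1 | r0:Add1,r1:2,r2:Mul1,r3:5
c5: issue SUB r0<-Add2 | r0:Add2,r1:2,r2:Mul1,r3:5
c6: CDB Add1=4; issue ADD r1<-Add1 | r0:Add2,r1:Add1,r2:Mul1,r3:5

STATUS = TAG Add2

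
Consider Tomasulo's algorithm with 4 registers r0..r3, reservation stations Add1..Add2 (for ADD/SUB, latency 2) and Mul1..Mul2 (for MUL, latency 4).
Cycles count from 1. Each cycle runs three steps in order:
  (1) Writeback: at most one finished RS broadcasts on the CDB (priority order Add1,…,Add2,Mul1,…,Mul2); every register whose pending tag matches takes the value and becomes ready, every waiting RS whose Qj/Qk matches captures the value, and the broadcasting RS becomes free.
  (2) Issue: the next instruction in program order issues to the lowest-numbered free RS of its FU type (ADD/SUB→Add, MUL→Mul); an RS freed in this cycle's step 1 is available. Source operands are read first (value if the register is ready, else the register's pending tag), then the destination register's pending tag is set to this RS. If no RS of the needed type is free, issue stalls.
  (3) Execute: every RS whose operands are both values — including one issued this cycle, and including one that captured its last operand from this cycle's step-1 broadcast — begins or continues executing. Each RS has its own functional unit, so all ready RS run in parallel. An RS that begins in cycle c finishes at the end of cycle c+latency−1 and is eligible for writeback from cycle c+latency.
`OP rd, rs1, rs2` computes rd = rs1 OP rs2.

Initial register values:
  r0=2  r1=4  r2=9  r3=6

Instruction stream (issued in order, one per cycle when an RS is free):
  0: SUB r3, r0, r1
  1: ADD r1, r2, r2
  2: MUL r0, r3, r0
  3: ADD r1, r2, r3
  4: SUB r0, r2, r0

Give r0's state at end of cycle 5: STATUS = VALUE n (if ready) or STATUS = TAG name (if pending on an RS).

STATUS = TAG Add2

  c1: issue SUB r3<-Add1  regs: r0:2,r1:4,r2:9,r3:Add1
  c2: issue ADD r1<-Add2  regs: r0:2,r1:Add2,r2:9,r3:Add1
  c3: CDB Add1=-2; issue MUL r0<-Mul1  regs: r0:Mul1,r1:Add2,r2:9,r3:-2
  c4: CDB Add2=18; issue ADD r1<-Add1  regs: r0:Mul1,r1:Add1,r2:9,r3:-2
  c5: issue SUB r0<-Add2  regs: r0:Add2,r1:Add1,r2:9,r3:-2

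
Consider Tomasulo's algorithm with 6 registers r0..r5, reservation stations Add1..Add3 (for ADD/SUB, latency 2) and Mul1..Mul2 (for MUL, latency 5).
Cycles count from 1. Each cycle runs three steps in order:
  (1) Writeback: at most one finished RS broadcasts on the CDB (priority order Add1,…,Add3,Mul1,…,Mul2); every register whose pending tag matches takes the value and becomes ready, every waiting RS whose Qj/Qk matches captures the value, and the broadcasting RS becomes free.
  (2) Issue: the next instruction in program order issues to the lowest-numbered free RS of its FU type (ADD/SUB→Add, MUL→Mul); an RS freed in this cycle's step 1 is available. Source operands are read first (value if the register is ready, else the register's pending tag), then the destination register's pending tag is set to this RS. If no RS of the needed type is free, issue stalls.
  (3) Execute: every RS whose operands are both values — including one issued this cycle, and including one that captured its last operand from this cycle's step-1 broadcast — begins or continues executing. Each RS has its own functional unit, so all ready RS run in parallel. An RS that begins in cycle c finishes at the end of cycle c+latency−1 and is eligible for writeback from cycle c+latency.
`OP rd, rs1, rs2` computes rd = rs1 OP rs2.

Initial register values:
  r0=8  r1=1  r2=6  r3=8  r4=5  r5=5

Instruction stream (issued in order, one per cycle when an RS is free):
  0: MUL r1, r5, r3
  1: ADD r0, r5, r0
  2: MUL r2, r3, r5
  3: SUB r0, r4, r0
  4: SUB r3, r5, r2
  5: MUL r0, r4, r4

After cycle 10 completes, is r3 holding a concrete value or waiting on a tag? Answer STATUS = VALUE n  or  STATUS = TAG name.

cycle 1: issue MUL r1<-Mul1 // r0:8,r1:Mul1,r2:6,r3:8,r4:5,r5:5
cycle 2: issue ADD r0<-Add1 // r0:Add1,r1:Mul1,r2:6,r3:8,r4:5,r5:5
cycle 3: issue MUL r2<-Mul2 // r0:Add1,r1:Mul1,r2:Mul2,r3:8,r4:5,r5:5
cycle 4: CDB Add1=13; issue SUB r0<-Add1 // r0:Add1,r1:Mul1,r2:Mul2,r3:8,r4:5,r5:5
cycle 5: issue SUB r3<-Add2 // r0:Add1,r1:Mul1,r2:Mul2,r3:Add2,r4:5,r5:5
cycle 6: CDB Add1=-8; stall // r0:-8,r1:Mul1,r2:Mul2,r3:Add2,r4:5,r5:5
cycle 7: CDB Mul1=40; issue MUL r0<-Mul1 // r0:Mul1,r1:40,r2:Mul2,r3:Add2,r4:5,r5:5
cycle 8: CDB Mul2=40 // r0:Mul1,r1:40,r2:40,r3:Add2,r4:5,r5:5
cycle 9: - // r0:Mul1,r1:40,r2:40,r3:Add2,r4:5,r5:5
cycle 10: CDB Add2=-35 // r0:Mul1,r1:40,r2:40,r3:-35,r4:5,r5:5

STATUS = VALUE -35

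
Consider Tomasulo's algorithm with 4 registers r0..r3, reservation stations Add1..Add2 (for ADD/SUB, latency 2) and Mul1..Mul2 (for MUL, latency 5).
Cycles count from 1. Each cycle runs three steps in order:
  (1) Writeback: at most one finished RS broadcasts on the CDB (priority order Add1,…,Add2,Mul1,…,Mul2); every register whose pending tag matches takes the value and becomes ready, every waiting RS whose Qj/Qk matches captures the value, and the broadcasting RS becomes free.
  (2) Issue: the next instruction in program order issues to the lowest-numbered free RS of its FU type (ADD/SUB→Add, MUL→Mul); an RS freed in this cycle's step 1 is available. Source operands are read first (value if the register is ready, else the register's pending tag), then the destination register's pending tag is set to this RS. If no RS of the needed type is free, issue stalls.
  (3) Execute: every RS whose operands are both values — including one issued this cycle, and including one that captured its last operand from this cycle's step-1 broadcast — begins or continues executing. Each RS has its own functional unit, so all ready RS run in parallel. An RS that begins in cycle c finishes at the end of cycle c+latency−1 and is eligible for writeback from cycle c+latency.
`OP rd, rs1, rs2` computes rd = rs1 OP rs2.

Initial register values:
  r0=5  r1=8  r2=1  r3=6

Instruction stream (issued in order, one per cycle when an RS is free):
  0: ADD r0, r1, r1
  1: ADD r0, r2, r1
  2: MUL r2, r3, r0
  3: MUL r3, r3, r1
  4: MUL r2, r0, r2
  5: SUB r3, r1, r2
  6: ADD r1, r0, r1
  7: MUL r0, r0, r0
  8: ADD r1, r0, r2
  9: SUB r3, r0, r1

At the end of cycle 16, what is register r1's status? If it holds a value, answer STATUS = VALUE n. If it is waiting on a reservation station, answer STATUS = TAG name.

c1: issue ADD r0<-Add1 | r0:Add1,r1:8,r2:1,r3:6
c2: issue ADD r0<-Add2 | r0:Add2,r1:8,r2:1,r3:6
c3: CDB Add1=16; issue MUL r2<-Mul1 | r0:Add2,r1:8,r2:Mul1,r3:6
c4: CDB Add2=9; issue MUL r3<-Mul2 | r0:9,r1:8,r2:Mul1,r3:Mul2
c5: stall | r0:9,r1:8,r2:Mul1,r3:Mul2
c6: stall | r0:9,r1:8,r2:Mul1,r3:Mul2
c7: stall | r0:9,r1:8,r2:Mul1,r3:Mul2
c8: stall | r0:9,r1:8,r2:Mul1,r3:Mul2
c9: CDB Mul1=54; issue MUL r2<-Mul1 | r0:9,r1:8,r2:Mul1,r3:Mul2
c10: CDB Mul2=48; issue SUB r3<-Add1 | r0:9,r1:8,r2:Mul1,r3:Add1
c11: issue ADD r1<-Add2 | r0:9,r1:Add2,r2:Mul1,r3:Add1
c12: issue MUL r0<-Mul2 | r0:Mul2,r1:Add2,r2:Mul1,r3:Add1
c13: CDB Add2=17; issue ADD r1<-Add2 | r0:Mul2,r1:Add2,r2:Mul1,r3:Add1
c14: CDB Mul1=486; stall | r0:Mul2,r1:Add2,r2:486,r3:Add1
c15: stall | r0:Mul2,r1:Add2,r2:486,r3:Add1
c16: CDB Add1=-478; issue SUB r3<-Add1 | r0:Mul2,r1:Add2,r2:486,r3:Add1

STATUS = TAG Add2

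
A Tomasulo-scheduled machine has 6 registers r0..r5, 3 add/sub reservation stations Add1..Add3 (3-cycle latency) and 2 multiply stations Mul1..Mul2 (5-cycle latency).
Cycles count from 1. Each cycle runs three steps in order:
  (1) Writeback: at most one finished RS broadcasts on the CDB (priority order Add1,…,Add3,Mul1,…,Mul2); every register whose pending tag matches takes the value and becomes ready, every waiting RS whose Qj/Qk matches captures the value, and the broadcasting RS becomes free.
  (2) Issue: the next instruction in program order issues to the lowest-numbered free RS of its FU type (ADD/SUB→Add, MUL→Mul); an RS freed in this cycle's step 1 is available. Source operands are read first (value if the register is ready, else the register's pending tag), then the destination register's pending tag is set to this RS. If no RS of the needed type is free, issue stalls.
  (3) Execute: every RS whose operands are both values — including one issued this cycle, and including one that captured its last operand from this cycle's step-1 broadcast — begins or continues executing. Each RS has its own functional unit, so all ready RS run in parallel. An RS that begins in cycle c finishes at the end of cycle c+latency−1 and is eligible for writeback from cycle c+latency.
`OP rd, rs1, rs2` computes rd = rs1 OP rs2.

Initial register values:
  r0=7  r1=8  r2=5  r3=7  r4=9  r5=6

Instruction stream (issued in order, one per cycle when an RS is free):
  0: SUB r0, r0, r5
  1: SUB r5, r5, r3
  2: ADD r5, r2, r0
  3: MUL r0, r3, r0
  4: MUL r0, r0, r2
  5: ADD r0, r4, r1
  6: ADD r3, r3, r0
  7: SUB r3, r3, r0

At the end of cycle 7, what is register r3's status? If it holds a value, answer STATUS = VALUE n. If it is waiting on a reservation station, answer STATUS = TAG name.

cycle 1: issue SUB r0<-Add1 // r0:Add1,r1:8,r2:5,r3:7,r4:9,r5:6
cycle 2: issue SUB r5<-Add2 // r0:Add1,r1:8,r2:5,r3:7,r4:9,r5:Add2
cycle 3: issue ADD r5<-Add3 // r0:Add1,r1:8,r2:5,r3:7,r4:9,r5:Add3
cycle 4: CDB Add1=1; issue MUL r0<-Mul1 // r0:Mul1,r1:8,r2:5,r3:7,r4:9,r5:Add3
cycle 5: CDB Add2=-1; issue MUL r0<-Mul2 // r0:Mul2,r1:8,r2:5,r3:7,r4:9,r5:Add3
cycle 6: issue ADD r0<-Add1 // r0:Add1,r1:8,r2:5,r3:7,r4:9,r5:Add3
cycle 7: CDB Add3=6; issue ADD r3<-Add2 // r0:Add1,r1:8,r2:5,r3:Add2,r4:9,r5:6

STATUS = TAG Add2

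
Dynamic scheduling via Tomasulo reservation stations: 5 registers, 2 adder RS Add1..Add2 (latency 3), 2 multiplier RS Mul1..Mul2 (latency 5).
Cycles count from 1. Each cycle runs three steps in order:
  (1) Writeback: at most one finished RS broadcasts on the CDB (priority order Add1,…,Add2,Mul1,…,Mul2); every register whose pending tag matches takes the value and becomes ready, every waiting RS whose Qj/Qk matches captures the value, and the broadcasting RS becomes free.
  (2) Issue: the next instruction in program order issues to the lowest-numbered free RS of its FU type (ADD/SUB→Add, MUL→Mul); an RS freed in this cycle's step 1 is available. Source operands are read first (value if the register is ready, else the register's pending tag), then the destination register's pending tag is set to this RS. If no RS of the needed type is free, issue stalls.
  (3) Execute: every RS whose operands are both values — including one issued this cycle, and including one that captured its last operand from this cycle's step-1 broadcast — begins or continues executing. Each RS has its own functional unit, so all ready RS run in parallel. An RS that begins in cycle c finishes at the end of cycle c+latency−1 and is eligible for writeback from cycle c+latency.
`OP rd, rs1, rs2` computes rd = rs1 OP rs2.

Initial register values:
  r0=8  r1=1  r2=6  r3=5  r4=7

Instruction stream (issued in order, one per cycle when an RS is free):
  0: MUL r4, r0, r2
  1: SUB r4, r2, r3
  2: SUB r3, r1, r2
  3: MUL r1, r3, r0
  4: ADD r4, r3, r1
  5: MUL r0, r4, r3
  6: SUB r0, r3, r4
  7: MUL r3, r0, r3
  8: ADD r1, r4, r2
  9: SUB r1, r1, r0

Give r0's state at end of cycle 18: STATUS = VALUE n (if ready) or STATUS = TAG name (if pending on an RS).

STATUS = VALUE 40

  c1: issue MUL r4<-Mul1  regs: r0:8,r1:1,r2:6,r3:5,r4:Mul1
  c2: issue SUB r4<-Add1  regs: r0:8,r1:1,r2:6,r3:5,r4:Add1
  c3: issue SUB r3<-Add2  regs: r0:8,r1:1,r2:6,r3:Add2,r4:Add1
  c4: issue MUL r1<-Mul2  regs: r0:8,r1:Mul2,r2:6,r3:Add2,r4:Add1
  c5: CDB Add1=1; issue ADD r4<-Add1  regs: r0:8,r1:Mul2,r2:6,r3:Add2,r4:Add1
  c6: CDB Add2=-5; stall  regs: r0:8,r1:Mul2,r2:6,r3:-5,r4:Add1
  c7: CDB Mul1=48; issue MUL r0<-Mul1  regs: r0:Mul1,r1:Mul2,r2:6,r3:-5,r4:Add1
  c8: issue SUB r0<-Add2  regs: r0:Add2,r1:Mul2,r2:6,r3:-5,r4:Add1
  c9: stall  regs: r0:Add2,r1:Mul2,r2:6,r3:-5,r4:Add1
  c10: stall  regs: r0:Add2,r1:Mul2,r2:6,r3:-5,r4:Add1
  c11: CDB Mul2=-40; issue MUL r3<-Mul2  regs: r0:Add2,r1:-40,r2:6,r3:Mul2,r4:Add1
  c12: stall  regs: r0:Add2,r1:-40,r2:6,r3:Mul2,r4:Add1
  c13: stall  regs: r0:Add2,r1:-40,r2:6,r3:Mul2,r4:Add1
  c14: CDB Add1=-45; issue ADD r1<-Add1  regs: r0:Add2,r1:Add1,r2:6,r3:Mul2,r4:-45
  c15: stall  regs: r0:Add2,r1:Add1,r2:6,r3:Mul2,r4:-45
  c16: stall  regs: r0:Add2,r1:Add1,r2:6,r3:Mul2,r4:-45
  c17: CDB Add1=-39; issue SUB r1<-Add1  regs: r0:Add2,r1:Add1,r2:6,r3:Mul2,r4:-45
  c18: CDB Add2=40  regs: r0:40,r1:Add1,r2:6,r3:Mul2,r4:-45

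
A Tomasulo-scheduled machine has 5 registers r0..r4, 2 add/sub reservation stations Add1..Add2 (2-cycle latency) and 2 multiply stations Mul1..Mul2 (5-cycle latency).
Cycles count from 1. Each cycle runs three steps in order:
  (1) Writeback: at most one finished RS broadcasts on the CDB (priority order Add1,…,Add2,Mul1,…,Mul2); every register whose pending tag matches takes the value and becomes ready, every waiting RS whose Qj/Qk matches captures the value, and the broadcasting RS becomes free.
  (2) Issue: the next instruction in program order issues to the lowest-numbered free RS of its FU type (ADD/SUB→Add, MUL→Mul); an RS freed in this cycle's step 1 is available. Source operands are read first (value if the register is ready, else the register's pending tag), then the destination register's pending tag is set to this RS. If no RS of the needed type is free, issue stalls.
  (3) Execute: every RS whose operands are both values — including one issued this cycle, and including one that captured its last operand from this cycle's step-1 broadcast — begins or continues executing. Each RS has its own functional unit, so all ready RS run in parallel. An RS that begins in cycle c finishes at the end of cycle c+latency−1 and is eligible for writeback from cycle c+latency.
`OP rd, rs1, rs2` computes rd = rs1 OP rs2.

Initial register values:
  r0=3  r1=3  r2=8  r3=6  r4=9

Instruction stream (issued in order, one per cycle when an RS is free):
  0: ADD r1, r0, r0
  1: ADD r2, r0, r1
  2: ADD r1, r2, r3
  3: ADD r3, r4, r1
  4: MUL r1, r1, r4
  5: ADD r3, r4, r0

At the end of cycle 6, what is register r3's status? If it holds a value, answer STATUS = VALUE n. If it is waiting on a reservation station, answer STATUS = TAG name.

c1: issue ADD r1<-Add1 | r0:3,r1:Add1,r2:8,r3:6,r4:9
c2: issue ADD r2<-Add2 | r0:3,r1:Add1,r2:Add2,r3:6,r4:9
c3: CDB Add1=6; issue ADD r1<-Add1 | r0:3,r1:Add1,r2:Add2,r3:6,r4:9
c4: stall | r0:3,r1:Add1,r2:Add2,r3:6,r4:9
c5: CDB Add2=9; issue ADD r3<-Add2 | r0:3,r1:Add1,r2:9,r3:Add2,r4:9
c6: issue MUL r1<-Mul1 | r0:3,r1:Mul1,r2:9,r3:Add2,r4:9

STATUS = TAG Add2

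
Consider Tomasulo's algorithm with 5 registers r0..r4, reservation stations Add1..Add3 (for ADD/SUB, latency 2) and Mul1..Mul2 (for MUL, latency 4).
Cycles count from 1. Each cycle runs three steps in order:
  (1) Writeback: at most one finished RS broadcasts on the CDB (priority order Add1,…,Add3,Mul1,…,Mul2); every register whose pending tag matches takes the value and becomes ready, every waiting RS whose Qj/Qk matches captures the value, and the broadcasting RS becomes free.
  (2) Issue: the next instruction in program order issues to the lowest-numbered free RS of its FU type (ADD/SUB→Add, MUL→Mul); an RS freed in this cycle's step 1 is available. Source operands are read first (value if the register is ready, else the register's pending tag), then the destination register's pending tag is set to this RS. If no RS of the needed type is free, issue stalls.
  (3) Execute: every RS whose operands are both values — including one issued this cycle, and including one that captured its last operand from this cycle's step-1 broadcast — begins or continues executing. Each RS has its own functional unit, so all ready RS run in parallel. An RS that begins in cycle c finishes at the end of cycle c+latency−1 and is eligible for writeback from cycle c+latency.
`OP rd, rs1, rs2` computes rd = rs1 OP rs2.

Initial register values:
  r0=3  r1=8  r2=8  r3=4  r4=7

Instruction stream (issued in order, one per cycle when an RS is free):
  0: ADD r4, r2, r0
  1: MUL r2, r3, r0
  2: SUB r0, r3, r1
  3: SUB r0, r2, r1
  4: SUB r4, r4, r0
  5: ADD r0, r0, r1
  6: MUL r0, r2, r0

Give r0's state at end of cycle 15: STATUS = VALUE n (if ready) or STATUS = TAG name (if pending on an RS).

STATUS = VALUE 144

c1: issue ADD r4<-Add1 | r0:3,r1:8,r2:8,r3:4,r4:Add1
c2: issue MUL r2<-Mul1 | r0:3,r1:8,r2:Mul1,r3:4,r4:Add1
c3: CDB Add1=11; issue SUB r0<-Add1 | r0:Add1,r1:8,r2:Mul1,r3:4,r4:11
c4: issue SUB r0<-Add2 | r0:Add2,r1:8,r2:Mul1,r3:4,r4:11
c5: CDB Add1=-4; issue SUB r4<-Add1 | r0:Add2,r1:8,r2:Mul1,r3:4,r4:Add1
c6: CDB Mul1=12; issue ADD r0<-Add3 | r0:Add3,r1:8,r2:12,r3:4,r4:Add1
c7: issue MUL r0<-Mul1 | r0:Mul1,r1:8,r2:12,r3:4,r4:Add1
c8: CDB Add2=4 | r0:Mul1,r1:8,r2:12,r3:4,r4:Add1
c9: - | r0:Mul1,r1:8,r2:12,r3:4,r4:Add1
c10: CDB Add1=7 | r0:Mul1,r1:8,r2:12,r3:4,r4:7
c11: CDB Add3=12 | r0:Mul1,r1:8,r2:12,r3:4,r4:7
c12: - | r0:Mul1,r1:8,r2:12,r3:4,r4:7
c13: - | r0:Mul1,r1:8,r2:12,r3:4,r4:7
c14: - | r0:Mul1,r1:8,r2:12,r3:4,r4:7
c15: CDB Mul1=144 | r0:144,r1:8,r2:12,r3:4,r4:7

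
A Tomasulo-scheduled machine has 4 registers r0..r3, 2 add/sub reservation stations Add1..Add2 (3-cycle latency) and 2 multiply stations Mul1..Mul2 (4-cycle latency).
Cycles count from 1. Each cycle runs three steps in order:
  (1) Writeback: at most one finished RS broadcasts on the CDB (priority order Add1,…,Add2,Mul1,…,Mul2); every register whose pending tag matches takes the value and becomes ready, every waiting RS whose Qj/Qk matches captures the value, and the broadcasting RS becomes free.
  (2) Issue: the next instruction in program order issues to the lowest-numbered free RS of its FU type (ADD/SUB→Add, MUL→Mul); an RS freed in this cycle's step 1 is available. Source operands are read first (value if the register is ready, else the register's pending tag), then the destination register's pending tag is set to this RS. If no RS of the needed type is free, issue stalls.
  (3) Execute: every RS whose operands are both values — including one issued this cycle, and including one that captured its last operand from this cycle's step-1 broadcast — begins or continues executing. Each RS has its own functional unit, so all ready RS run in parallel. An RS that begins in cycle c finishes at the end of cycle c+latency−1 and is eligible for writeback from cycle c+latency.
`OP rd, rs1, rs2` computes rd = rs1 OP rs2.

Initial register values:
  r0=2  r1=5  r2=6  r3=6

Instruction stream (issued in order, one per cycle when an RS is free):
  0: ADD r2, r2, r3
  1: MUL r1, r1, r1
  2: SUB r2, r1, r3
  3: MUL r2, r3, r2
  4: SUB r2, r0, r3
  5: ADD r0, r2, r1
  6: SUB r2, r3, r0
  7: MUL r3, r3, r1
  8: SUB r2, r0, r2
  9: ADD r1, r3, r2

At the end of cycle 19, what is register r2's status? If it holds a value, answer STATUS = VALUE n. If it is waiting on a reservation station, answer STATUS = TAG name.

  c1: issue ADD r2<-Add1  regs: r0:2,r1:5,r2:Add1,r3:6
  c2: issue MUL r1<-Mul1  regs: r0:2,r1:Mul1,r2:Add1,r3:6
  c3: issue SUB r2<-Add2  regs: r0:2,r1:Mul1,r2:Add2,r3:6
  c4: CDB Add1=12; issue MUL r2<-Mul2  regs: r0:2,r1:Mul1,r2:Mul2,r3:6
  c5: issue SUB r2<-Add1  regs: r0:2,r1:Mul1,r2:Add1,r3:6
  c6: CDB Mul1=25; stall  regs: r0:2,r1:25,r2:Add1,r3:6
  c7: stall  regs: r0:2,r1:25,r2:Add1,r3:6
  c8: CDB Add1=-4; issue ADD r0<-Add1  regs: r0:Add1,r1:25,r2:-4,r3:6
  c9: CDB Add2=19; issue SUB r2<-Add2  regs: r0:Add1,r1:25,r2:Add2,r3:6
  c10: issue MUL r3<-Mul1  regs: r0:Add1,r1:25,r2:Add2,r3:Mul1
  c11: CDB Add1=21; issue SUB r2<-Add1  regs: r0:21,r1:25,r2:Add1,r3:Mul1
  c12: stall  regs: r0:21,r1:25,r2:Add1,r3:Mul1
  c13: CDB Mul2=114; stall  regs: r0:21,r1:25,r2:Add1,r3:Mul1
  c14: CDB Add2=-15; issue ADD r1<-Add2  regs: r0:21,r1:Add2,r2:Add1,r3:Mul1
  c15: CDB Mul1=150  regs: r0:21,r1:Add2,r2:Add1,r3:150
  c16: -  regs: r0:21,r1:Add2,r2:Add1,r3:150
  c17: CDB Add1=36  regs: r0:21,r1:Add2,r2:36,r3:150
  c18: -  regs: r0:21,r1:Add2,r2:36,r3:150
  c19: -  regs: r0:21,r1:Add2,r2:36,r3:150

STATUS = VALUE 36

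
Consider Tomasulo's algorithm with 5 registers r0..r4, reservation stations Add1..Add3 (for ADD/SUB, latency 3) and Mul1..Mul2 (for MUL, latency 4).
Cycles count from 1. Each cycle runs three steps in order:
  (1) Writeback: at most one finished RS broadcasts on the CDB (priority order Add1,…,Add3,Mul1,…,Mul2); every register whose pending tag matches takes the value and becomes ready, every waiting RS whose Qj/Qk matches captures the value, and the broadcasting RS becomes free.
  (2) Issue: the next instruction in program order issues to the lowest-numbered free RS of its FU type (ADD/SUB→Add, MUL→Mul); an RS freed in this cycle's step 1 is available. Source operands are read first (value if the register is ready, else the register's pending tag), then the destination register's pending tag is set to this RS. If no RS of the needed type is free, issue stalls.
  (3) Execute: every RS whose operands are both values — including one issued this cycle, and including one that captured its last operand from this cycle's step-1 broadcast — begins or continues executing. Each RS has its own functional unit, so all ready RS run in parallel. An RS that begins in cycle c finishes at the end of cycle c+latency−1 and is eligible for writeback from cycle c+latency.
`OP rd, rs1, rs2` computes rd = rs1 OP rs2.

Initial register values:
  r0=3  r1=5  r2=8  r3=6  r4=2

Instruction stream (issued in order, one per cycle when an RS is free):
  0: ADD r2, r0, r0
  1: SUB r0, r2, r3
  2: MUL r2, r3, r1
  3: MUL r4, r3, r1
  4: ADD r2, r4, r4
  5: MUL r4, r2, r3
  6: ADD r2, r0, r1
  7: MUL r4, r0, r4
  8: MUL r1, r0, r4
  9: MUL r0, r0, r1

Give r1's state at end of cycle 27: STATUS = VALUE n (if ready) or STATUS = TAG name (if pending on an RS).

STATUS = VALUE 0

cycle 1: issue ADD r2<-Add1 // r0:3,r1:5,r2:Add1,r3:6,r4:2
cycle 2: issue SUB r0<-Add2 // r0:Add2,r1:5,r2:Add1,r3:6,r4:2
cycle 3: issue MUL r2<-Mul1 // r0:Add2,r1:5,r2:Mul1,r3:6,r4:2
cycle 4: CDB Add1=6; issue MUL r4<-Mul2 // r0:Add2,r1:5,r2:Mul1,r3:6,r4:Mul2
cycle 5: issue ADD r2<-Add1 // r0:Add2,r1:5,r2:Add1,r3:6,r4:Mul2
cycle 6: stall // r0:Add2,r1:5,r2:Add1,r3:6,r4:Mul2
cycle 7: CDB Add2=0; stall // r0:0,r1:5,r2:Add1,r3:6,r4:Mul2
cycle 8: CDB Mul1=30; issue MUL r4<-Mul1 // r0:0,r1:5,r2:Add1,r3:6,r4:Mul1
cycle 9: CDB Mul2=30; issue ADD r2<-Add2 // r0:0,r1:5,r2:Add2,r3:6,r4:Mul1
cycle 10: issue MUL r4<-Mul2 // r0:0,r1:5,r2:Add2,r3:6,r4:Mul2
cycle 11: stall // r0:0,r1:5,r2:Add2,r3:6,r4:Mul2
cycle 12: CDB Add1=60; stall // r0:0,r1:5,r2:Add2,r3:6,r4:Mul2
cycle 13: CDB Add2=5; stall // r0:0,r1:5,r2:5,r3:6,r4:Mul2
cycle 14: stall // r0:0,r1:5,r2:5,r3:6,r4:Mul2
cycle 15: stall // r0:0,r1:5,r2:5,r3:6,r4:Mul2
cycle 16: CDB Mul1=360; issue MUL r1<-Mul1 // r0:0,r1:Mul1,r2:5,r3:6,r4:Mul2
cycle 17: stall // r0:0,r1:Mul1,r2:5,r3:6,r4:Mul2
cycle 18: stall // r0:0,r1:Mul1,r2:5,r3:6,r4:Mul2
cycle 19: stall // r0:0,r1:Mul1,r2:5,r3:6,r4:Mul2
cycle 20: CDB Mul2=0; issue MUL r0<-Mul2 // r0:Mul2,r1:Mul1,r2:5,r3:6,r4:0
cycle 21: - // r0:Mul2,r1:Mul1,r2:5,r3:6,r4:0
cycle 22: - // r0:Mul2,r1:Mul1,r2:5,r3:6,r4:0
cycle 23: - // r0:Mul2,r1:Mul1,r2:5,r3:6,r4:0
cycle 24: CDB Mul1=0 // r0:Mul2,r1:0,r2:5,r3:6,r4:0
cycle 25: - // r0:Mul2,r1:0,r2:5,r3:6,r4:0
cycle 26: - // r0:Mul2,r1:0,r2:5,r3:6,r4:0
cycle 27: - // r0:Mul2,r1:0,r2:5,r3:6,r4:0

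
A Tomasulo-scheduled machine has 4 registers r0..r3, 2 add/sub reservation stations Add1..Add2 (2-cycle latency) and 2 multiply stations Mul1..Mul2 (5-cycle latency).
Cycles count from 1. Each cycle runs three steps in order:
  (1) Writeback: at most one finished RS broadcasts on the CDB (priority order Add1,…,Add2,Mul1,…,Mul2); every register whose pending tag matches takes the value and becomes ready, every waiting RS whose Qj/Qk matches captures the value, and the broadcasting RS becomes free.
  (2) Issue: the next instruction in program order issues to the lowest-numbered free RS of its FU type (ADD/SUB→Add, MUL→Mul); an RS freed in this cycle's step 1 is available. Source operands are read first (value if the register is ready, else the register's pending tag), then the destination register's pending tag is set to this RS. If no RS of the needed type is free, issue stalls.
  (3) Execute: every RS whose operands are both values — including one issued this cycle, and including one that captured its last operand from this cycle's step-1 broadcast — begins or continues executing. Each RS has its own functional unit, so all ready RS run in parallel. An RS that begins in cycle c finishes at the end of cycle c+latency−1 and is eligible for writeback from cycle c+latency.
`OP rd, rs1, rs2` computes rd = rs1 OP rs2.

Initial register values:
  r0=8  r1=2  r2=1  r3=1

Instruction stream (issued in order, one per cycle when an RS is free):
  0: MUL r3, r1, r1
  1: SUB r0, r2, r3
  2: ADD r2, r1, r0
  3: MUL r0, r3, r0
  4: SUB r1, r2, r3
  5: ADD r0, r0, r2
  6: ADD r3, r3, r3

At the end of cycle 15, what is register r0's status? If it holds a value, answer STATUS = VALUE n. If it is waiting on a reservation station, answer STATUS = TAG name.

STATUS = VALUE -13

c1: issue MUL r3<-Mul1 | r0:8,r1:2,r2:1,r3:Mul1
c2: issue SUB r0<-Add1 | r0:Add1,r1:2,r2:1,r3:Mul1
c3: issue ADD r2<-Add2 | r0:Add1,r1:2,r2:Add2,r3:Mul1
c4: issue MUL r0<-Mul2 | r0:Mul2,r1:2,r2:Add2,r3:Mul1
c5: stall | r0:Mul2,r1:2,r2:Add2,r3:Mul1
c6: CDB Mul1=4; stall | r0:Mul2,r1:2,r2:Add2,r3:4
c7: stall | r0:Mul2,r1:2,r2:Add2,r3:4
c8: CDB Add1=-3; issue SUB r1<-Add1 | r0:Mul2,r1:Add1,r2:Add2,r3:4
c9: stall | r0:Mul2,r1:Add1,r2:Add2,r3:4
c10: CDB Add2=-1; issue ADD r0<-Add2 | r0:Add2,r1:Add1,r2:-1,r3:4
c11: stall | r0:Add2,r1:Add1,r2:-1,r3:4
c12: CDB Add1=-5; issue ADD r3<-Add1 | r0:Add2,r1:-5,r2:-1,r3:Add1
c13: CDB Mul2=-12 | r0:Add2,r1:-5,r2:-1,r3:Add1
c14: CDB Add1=8 | r0:Add2,r1:-5,r2:-1,r3:8
c15: CDB Add2=-13 | r0:-13,r1:-5,r2:-1,r3:8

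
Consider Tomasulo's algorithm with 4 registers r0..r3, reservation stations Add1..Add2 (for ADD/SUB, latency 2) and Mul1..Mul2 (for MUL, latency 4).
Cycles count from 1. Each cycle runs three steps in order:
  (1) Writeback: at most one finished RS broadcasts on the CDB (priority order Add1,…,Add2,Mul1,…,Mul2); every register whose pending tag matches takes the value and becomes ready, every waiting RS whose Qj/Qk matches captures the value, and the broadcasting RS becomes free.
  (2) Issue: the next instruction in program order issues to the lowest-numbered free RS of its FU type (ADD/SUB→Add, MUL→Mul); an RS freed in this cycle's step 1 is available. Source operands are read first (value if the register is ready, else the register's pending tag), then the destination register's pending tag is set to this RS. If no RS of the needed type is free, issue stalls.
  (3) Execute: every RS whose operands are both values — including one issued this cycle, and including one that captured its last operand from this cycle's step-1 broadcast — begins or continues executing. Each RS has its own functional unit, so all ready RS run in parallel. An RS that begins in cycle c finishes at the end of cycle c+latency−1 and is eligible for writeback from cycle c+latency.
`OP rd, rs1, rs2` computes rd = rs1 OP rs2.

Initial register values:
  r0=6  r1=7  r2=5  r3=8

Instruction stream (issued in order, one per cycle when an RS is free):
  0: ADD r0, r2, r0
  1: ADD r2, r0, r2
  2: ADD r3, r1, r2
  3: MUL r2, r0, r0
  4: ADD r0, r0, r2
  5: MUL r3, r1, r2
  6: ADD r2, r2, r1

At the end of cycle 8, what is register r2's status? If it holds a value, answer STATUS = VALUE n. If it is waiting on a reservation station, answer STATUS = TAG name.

STATUS = TAG Add1

c1: issue ADD r0<-Add1 | r0:Add1,r1:7,r2:5,r3:8
c2: issue ADD r2<-Add2 | r0:Add1,r1:7,r2:Add2,r3:8
c3: CDB Add1=11; issue ADD r3<-Add1 | r0:11,r1:7,r2:Add2,r3:Add1
c4: issue MUL r2<-Mul1 | r0:11,r1:7,r2:Mul1,r3:Add1
c5: CDB Add2=16; issue ADD r0<-Add2 | r0:Add2,r1:7,r2:Mul1,r3:Add1
c6: issue MUL r3<-Mul2 | r0:Add2,r1:7,r2:Mul1,r3:Mul2
c7: CDB Add1=23; issue ADD r2<-Add1 | r0:Add2,r1:7,r2:Add1,r3:Mul2
c8: CDB Mul1=121 | r0:Add2,r1:7,r2:Add1,r3:Mul2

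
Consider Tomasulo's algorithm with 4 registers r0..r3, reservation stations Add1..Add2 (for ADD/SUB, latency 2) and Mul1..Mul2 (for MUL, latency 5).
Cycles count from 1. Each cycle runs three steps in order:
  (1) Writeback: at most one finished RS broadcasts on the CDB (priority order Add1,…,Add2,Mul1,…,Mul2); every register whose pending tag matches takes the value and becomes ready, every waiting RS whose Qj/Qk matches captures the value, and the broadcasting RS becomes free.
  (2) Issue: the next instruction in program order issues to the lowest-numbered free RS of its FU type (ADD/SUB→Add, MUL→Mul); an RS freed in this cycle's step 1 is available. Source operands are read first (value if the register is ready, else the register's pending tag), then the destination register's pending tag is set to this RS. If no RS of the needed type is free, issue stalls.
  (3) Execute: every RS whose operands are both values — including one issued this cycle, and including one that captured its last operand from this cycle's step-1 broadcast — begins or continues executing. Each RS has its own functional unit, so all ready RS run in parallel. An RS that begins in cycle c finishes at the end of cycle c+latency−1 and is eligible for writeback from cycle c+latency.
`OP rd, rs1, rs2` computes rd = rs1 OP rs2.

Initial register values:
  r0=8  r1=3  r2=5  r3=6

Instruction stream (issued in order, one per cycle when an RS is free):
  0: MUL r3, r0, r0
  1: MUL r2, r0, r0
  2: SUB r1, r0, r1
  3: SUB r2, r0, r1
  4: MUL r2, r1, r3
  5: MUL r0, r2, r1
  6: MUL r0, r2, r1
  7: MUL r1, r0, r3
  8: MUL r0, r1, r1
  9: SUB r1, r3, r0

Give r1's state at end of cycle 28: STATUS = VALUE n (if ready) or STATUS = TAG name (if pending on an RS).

cycle 1: issue MUL r3<-Mul1 // r0:8,r1:3,r2:5,r3:Mul1
cycle 2: issue MUL r2<-Mul2 // r0:8,r1:3,r2:Mul2,r3:Mul1
cycle 3: issue SUB r1<-Add1 // r0:8,r1:Add1,r2:Mul2,r3:Mul1
cycle 4: issue SUB r2<-Add2 // r0:8,r1:Add1,r2:Add2,r3:Mul1
cycle 5: CDB Add1=5; stall // r0:8,r1:5,r2:Add2,r3:Mul1
cycle 6: CDB Mul1=64; issue MUL r2<-Mul1 // r0:8,r1:5,r2:Mul1,r3:64
cycle 7: CDB Add2=3; stall // r0:8,r1:5,r2:Mul1,r3:64
cycle 8: CDB Mul2=64; issue MUL r0<-Mul2 // r0:Mul2,r1:5,r2:Mul1,r3:64
cycle 9: stall // r0:Mul2,r1:5,r2:Mul1,r3:64
cycle 10: stall // r0:Mul2,r1:5,r2:Mul1,r3:64
cycle 11: CDB Mul1=320; issue MUL r0<-Mul1 // r0:Mul1,r1:5,r2:320,r3:64
cycle 12: stall // r0:Mul1,r1:5,r2:320,r3:64
cycle 13: stall // r0:Mul1,r1:5,r2:320,r3:64
cycle 14: stall // r0:Mul1,r1:5,r2:320,r3:64
cycle 15: stall // r0:Mul1,r1:5,r2:320,r3:64
cycle 16: CDB Mul1=1600; issue MUL r1<-Mul1 // r0:1600,r1:Mul1,r2:320,r3:64
cycle 17: CDB Mul2=1600; issue MUL r0<-Mul2 // r0:Mul2,r1:Mul1,r2:320,r3:64
cycle 18: issue SUB r1<-Add1 // r0:Mul2,r1:Add1,r2:320,r3:64
cycle 19: - // r0:Mul2,r1:Add1,r2:320,r3:64
cycle 20: - // r0:Mul2,r1:Add1,r2:320,r3:64
cycle 21: CDB Mul1=102400 // r0:Mul2,r1:Add1,r2:320,r3:64
cycle 22: - // r0:Mul2,r1:Add1,r2:320,r3:64
cycle 23: - // r0:Mul2,r1:Add1,r2:320,r3:64
cycle 24: - // r0:Mul2,r1:Add1,r2:320,r3:64
cycle 25: - // r0:Mul2,r1:Add1,r2:320,r3:64
cycle 26: CDB Mul2=10485760000 // r0:10485760000,r1:Add1,r2:320,r3:64
cycle 27: - // r0:10485760000,r1:Add1,r2:320,r3:64
cycle 28: CDB Add1=-10485759936 // r0:10485760000,r1:-10485759936,r2:320,r3:64

STATUS = VALUE -10485759936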